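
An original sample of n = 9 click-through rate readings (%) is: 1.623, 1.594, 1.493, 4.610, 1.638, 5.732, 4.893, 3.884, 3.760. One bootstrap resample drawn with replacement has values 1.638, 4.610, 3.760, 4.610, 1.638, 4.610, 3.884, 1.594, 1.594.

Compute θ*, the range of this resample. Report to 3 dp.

θ* = 3.016

Range = 4.610 − 1.594 = 3.016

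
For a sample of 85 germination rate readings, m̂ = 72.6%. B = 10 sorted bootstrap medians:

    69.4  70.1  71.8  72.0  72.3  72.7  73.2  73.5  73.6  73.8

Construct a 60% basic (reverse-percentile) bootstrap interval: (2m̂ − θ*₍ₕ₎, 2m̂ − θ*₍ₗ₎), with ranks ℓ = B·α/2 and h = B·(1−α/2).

(71.7, 75.1)

Percentile endpoints at ranks 2 and 8: θ*₍2₎ = 70.1, θ*₍8₎ = 73.5.
Basic interval reflects these around m̂:
  lower = 2 × 72.6 − 73.5 = 71.7
  upper = 2 × 72.6 − 70.1 = 75.1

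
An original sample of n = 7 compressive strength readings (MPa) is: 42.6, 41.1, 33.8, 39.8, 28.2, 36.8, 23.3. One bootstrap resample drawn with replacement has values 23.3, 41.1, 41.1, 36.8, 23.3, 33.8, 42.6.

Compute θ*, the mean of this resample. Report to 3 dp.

θ* = 34.571

Mean = (23.3 + 41.1 + 41.1 + 36.8 + 23.3 + 33.8 + 42.6) / 7 = 242.00 / 7 = 34.571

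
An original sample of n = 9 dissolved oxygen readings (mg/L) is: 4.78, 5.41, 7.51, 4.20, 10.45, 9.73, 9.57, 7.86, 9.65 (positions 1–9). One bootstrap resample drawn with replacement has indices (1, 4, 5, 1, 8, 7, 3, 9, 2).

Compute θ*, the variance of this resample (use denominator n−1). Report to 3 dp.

θ* = 5.824

Resample values: 4.78, 4.20, 10.45, 4.78, 7.86, 9.57, 7.51, 9.65, 5.41.
Mean = 7.1344; sum of squared deviations = 46.5918
s² = 46.5918 / 8 = 5.8240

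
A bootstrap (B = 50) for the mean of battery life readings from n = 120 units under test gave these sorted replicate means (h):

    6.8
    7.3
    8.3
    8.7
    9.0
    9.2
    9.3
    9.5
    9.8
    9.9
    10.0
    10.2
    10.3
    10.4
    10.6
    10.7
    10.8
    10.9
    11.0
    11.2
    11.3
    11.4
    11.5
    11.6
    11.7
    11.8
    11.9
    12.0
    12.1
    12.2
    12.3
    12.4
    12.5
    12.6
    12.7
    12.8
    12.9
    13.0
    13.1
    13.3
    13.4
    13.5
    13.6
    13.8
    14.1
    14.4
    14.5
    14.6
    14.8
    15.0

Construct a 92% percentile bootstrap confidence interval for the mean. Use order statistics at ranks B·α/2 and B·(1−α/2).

(7.3, 14.6)

α = 0.08; lower rank = 50 × 0.040 = 2; upper rank = 50 × 0.960 = 48.
The 2nd smallest replicate is 7.3; the 48th is 14.6.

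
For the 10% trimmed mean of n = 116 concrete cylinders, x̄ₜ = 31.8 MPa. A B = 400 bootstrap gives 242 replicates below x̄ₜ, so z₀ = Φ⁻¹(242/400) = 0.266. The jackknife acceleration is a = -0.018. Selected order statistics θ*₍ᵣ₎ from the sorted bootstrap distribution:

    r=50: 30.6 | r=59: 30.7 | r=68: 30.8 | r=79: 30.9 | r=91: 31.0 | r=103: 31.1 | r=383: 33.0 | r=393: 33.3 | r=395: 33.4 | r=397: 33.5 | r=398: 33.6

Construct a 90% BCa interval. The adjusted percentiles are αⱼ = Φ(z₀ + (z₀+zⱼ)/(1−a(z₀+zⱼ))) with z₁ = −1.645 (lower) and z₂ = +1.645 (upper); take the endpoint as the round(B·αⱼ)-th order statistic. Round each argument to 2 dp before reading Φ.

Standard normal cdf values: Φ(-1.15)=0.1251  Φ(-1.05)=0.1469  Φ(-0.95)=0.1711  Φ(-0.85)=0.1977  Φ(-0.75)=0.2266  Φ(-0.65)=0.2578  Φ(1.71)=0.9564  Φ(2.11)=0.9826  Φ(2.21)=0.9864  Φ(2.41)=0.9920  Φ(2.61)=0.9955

(30.6, 33.3)

Lower: z₀ + z₁ = 0.266 + (-1.645) = -1.379; 1 − a(z₀+z₁) = 1 − (-0.018)(-1.379) = 0.9752; argument = 0.266 + (-1.379)/0.9752 = -1.1481 → -1.15.
α₁ = Φ(-1.15) = 0.1251; rank = round(400 × 0.1251) = 50; θ*₍50₎ = 30.6.
Upper: z₀ + z₂ = 1.911; 1 − a(z₀+z₂) = 1.0344; argument = 2.1135 → 2.11; α₂ = 0.9826; rank = 393; θ*₍393₎ = 33.3.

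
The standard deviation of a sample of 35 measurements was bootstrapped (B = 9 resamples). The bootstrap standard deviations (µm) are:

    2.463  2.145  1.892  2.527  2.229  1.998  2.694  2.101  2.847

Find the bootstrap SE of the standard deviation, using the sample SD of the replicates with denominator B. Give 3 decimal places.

Bootstrap SE is the standard deviation of the 9 replicate standard deviations.
Mean of replicates: (2.463 + 2.145 + 1.892 + 2.527 + 2.229 + 1.998 + 2.694 + 2.101 + 2.847) / 9 = 20.8960 / 9 = 2.3218
Sum of squared deviations: (+0.1412)² + (−0.1768)² + (−0.4298)² + (+0.2052)² + (−0.0928)² + (−0.3238)² + (+0.3722)² + (−0.2208)² + (+0.5252)² = 0.8546
Variance = 0.8546 / 9 = 0.0950
SE* = √0.0950

SE* = 0.308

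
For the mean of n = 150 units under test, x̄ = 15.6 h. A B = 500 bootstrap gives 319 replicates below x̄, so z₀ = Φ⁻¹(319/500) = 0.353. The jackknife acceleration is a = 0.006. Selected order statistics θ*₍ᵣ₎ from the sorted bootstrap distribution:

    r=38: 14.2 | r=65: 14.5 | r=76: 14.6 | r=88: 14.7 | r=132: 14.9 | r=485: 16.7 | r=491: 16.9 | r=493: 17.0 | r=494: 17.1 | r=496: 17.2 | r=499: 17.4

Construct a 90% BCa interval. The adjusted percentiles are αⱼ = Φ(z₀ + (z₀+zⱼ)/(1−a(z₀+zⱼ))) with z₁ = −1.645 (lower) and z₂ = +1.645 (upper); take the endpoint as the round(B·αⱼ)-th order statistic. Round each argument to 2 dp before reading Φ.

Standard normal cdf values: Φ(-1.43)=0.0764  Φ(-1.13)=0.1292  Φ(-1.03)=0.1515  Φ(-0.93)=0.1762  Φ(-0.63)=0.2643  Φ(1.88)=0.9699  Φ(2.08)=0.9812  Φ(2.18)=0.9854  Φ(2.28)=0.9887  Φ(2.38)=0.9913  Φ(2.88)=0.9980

(14.7, 17.2)

Lower: z₀ + z₁ = 0.353 + (-1.645) = -1.292; 1 − a(z₀+z₁) = 1 − (0.006)(-1.292) = 1.0078; argument = 0.353 + (-1.292)/1.0078 = -0.9291 → -0.93.
α₁ = Φ(-0.93) = 0.1762; rank = round(500 × 0.1762) = 88; θ*₍88₎ = 14.7.
Upper: z₀ + z₂ = 1.998; 1 − a(z₀+z₂) = 0.9880; argument = 2.3752 → 2.38; α₂ = 0.9913; rank = 496; θ*₍496₎ = 17.2.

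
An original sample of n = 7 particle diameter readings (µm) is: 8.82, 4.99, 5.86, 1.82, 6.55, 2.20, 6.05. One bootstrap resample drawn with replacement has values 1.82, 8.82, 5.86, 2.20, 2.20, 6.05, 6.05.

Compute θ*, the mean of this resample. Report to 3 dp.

θ* = 4.714

Mean = (1.82 + 8.82 + 5.86 + 2.20 + 2.20 + 6.05 + 6.05) / 7 = 33.000 / 7 = 4.714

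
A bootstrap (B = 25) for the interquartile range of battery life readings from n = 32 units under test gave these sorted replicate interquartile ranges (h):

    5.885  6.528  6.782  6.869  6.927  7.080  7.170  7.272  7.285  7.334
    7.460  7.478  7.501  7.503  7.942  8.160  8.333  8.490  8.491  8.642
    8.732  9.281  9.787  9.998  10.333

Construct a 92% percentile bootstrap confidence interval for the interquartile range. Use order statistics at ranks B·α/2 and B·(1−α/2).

(5.885, 9.998)

α = 0.08; lower rank = 25 × 0.040 = 1; upper rank = 25 × 0.960 = 24.
The 1st smallest replicate is 5.885; the 24th is 9.998.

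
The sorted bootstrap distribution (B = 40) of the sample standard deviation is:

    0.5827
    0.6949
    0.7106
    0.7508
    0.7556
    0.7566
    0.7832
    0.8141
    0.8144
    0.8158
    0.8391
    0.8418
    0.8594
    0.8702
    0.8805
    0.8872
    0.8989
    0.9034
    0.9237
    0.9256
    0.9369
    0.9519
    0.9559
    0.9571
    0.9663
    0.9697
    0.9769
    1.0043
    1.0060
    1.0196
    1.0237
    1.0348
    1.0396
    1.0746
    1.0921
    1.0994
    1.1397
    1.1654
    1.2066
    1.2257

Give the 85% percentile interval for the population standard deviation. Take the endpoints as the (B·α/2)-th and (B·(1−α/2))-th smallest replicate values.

α = 0.15; lower rank = 40 × 0.075 = 3; upper rank = 40 × 0.925 = 37.
The 3rd smallest replicate is 0.7106; the 37th is 1.1397.

(0.7106, 1.1397)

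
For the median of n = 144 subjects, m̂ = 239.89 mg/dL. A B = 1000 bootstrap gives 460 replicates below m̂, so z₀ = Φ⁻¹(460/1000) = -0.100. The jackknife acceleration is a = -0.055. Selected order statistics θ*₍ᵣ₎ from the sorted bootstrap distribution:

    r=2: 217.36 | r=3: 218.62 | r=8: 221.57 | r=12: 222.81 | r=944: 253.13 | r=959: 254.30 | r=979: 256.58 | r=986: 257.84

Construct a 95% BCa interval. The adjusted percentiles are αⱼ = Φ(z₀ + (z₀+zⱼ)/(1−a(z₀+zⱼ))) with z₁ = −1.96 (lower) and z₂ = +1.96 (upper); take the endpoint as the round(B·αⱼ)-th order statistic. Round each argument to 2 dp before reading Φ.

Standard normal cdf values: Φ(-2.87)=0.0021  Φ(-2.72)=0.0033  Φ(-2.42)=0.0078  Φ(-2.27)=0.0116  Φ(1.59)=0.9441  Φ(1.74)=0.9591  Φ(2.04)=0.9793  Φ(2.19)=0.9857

(221.57, 253.13)

Lower: z₀ + z₁ = -0.100 + (-1.960) = -2.060; 1 − a(z₀+z₁) = 1 − (-0.055)(-2.060) = 0.8867; argument = -0.100 + (-2.060)/0.8867 = -2.4232 → -2.42.
α₁ = Φ(-2.42) = 0.0078; rank = round(1000 × 0.0078) = 8; θ*₍8₎ = 221.57.
Upper: z₀ + z₂ = 1.860; 1 − a(z₀+z₂) = 1.1023; argument = 1.5874 → 1.59; α₂ = 0.9441; rank = 944; θ*₍944₎ = 253.13.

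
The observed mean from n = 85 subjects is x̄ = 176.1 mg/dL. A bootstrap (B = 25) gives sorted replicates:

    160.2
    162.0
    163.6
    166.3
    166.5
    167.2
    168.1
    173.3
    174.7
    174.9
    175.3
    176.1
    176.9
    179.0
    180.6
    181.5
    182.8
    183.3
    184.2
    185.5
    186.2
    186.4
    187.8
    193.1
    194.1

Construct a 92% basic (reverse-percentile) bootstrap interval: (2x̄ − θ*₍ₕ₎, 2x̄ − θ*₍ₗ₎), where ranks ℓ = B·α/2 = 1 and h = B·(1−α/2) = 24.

(159.1, 192.0)

Percentile endpoints at ranks 1 and 24: θ*₍1₎ = 160.2, θ*₍24₎ = 193.1.
Basic interval reflects these around x̄:
  lower = 2 × 176.1 − 193.1 = 159.1
  upper = 2 × 176.1 − 160.2 = 192.0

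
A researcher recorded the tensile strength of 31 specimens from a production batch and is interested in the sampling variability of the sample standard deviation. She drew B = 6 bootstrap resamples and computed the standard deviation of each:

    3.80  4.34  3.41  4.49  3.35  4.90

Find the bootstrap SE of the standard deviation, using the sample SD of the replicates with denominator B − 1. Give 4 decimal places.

Bootstrap SE is the standard deviation of the 6 replicate standard deviations.
Mean of replicates: (3.80 + 4.34 + 3.41 + 4.49 + 3.35 + 4.90) / 6 = 24.29000 / 6 = 4.04833
Sum of squared deviations: (−0.24833)² + (+0.29167)² + (−0.63833)² + (+0.44167)² + (−0.69833)² + (+0.85167)² = 1.96228
Variance = 1.96228 / 5 = 0.39246
SE* = √0.39246

SE* = 0.6265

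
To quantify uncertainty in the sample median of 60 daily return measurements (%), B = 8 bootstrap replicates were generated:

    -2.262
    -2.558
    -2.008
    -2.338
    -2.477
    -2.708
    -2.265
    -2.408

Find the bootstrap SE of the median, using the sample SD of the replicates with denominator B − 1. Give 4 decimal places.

SE* = 0.2127

Bootstrap SE is the standard deviation of the 8 replicate medians.
Mean of replicates: ((-2.262) + (-2.558) + (-2.008) + (-2.338) + (-2.477) + (-2.708) + (-2.265) + (-2.408)) / 8 = -19.02400 / 8 = -2.37800
Sum of squared deviations: (+0.11600)² + (−0.18000)² + (+0.37000)² + (+0.04000)² + (−0.09900)² + (−0.33000)² + (+0.11300)² + (−0.03000)² = 0.31673
Variance = 0.31673 / 7 = 0.04525
SE* = √0.04525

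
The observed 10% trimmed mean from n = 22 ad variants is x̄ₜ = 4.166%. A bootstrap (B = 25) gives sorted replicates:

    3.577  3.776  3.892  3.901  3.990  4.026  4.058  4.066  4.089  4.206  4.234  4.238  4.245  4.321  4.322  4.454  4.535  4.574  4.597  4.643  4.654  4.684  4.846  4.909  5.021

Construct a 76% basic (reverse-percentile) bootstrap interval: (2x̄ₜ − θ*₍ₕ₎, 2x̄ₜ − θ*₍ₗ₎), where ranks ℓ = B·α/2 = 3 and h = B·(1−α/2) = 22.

(3.648, 4.440)

Percentile endpoints at ranks 3 and 22: θ*₍3₎ = 3.892, θ*₍22₎ = 4.684.
Basic interval reflects these around x̄ₜ:
  lower = 2 × 4.166 − 4.684 = 3.648
  upper = 2 × 4.166 − 3.892 = 4.440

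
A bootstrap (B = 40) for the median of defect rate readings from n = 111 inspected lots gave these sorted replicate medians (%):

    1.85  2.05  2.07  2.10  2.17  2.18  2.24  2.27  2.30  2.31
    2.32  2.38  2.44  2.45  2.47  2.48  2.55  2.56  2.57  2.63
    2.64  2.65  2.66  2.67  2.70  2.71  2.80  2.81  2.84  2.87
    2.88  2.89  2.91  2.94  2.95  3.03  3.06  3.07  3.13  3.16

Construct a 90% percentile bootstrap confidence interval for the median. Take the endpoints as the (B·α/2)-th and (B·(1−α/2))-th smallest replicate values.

α = 0.10; lower rank = 40 × 0.050 = 2; upper rank = 40 × 0.950 = 38.
The 2nd smallest replicate is 2.05; the 38th is 3.07.

(2.05, 3.07)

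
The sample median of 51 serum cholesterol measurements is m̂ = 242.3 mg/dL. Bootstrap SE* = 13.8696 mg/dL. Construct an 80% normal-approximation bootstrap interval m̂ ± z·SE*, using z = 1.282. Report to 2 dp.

(224.52, 260.08)

Margin = 1.282 × 13.8696 = 17.781
Interval: 242.3 ± 17.781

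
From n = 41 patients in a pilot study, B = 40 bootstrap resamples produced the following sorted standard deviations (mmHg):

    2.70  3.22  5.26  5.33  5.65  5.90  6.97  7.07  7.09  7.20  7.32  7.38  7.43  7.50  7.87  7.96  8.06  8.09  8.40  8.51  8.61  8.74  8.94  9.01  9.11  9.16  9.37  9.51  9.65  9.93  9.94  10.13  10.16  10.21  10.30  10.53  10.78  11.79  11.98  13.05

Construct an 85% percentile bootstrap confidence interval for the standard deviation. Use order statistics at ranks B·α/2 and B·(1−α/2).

α = 0.15; lower rank = 40 × 0.075 = 3; upper rank = 40 × 0.925 = 37.
The 3rd smallest replicate is 5.26; the 37th is 10.78.

(5.26, 10.78)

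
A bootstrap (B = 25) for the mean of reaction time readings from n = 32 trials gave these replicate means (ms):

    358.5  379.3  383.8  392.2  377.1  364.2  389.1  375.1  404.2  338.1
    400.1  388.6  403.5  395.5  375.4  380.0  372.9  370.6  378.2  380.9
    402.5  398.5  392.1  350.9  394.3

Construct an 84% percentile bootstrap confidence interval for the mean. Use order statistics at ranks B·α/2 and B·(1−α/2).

Sorted replicates: 338.1, 350.9, 358.5, 364.2, 370.6, 372.9, 375.1, 375.4, 377.1, 378.2, 379.3, 380.0, 380.9, 383.8, 388.6, 389.1, 392.1, 392.2, 394.3, 395.5, 398.5, 400.1, 402.5, 403.5, 404.2
α = 0.16; lower rank = 25 × 0.080 = 2; upper rank = 25 × 0.920 = 23.
The 2nd smallest replicate is 350.9; the 23rd is 402.5.

(350.9, 402.5)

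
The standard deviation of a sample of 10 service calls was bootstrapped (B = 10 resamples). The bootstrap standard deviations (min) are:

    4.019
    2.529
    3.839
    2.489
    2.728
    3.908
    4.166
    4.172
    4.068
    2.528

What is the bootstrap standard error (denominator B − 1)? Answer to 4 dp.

Bootstrap SE is the standard deviation of the 10 replicate standard deviations.
Mean of replicates: (4.019 + 2.529 + 3.839 + 2.489 + 2.728 + 3.908 + 4.166 + 4.172 + 4.068 + 2.528) / 10 = 34.44600 / 10 = 3.44460
Sum of squared deviations: (+0.57440)² + (−0.91560)² + (+0.39440)² + (−0.95560)² + (−0.71660)² + (+0.46340)² + (+0.72140)² + (+0.72740)² + (+0.62340)² + (−0.91660)² = 5.24355
Variance = 5.24355 / 9 = 0.58262
SE* = √0.58262

SE* = 0.7633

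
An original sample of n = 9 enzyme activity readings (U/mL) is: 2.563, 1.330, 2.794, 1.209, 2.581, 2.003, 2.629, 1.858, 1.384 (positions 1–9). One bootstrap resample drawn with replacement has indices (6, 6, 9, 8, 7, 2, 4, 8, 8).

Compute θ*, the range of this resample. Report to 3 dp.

θ* = 1.420

Resample values: 2.003, 2.003, 1.384, 1.858, 2.629, 1.330, 1.209, 1.858, 1.858.
Range = 2.629 − 1.209 = 1.420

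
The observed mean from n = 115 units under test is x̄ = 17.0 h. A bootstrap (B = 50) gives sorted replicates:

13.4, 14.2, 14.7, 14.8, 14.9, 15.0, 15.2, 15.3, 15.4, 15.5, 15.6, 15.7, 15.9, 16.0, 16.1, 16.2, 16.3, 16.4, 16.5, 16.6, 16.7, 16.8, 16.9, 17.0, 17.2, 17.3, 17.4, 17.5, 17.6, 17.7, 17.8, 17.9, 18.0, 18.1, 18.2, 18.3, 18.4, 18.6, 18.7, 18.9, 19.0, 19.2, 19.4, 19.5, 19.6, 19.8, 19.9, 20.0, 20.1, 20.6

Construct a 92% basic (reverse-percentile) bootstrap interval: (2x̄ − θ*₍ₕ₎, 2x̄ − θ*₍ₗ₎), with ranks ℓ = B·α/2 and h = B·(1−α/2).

Percentile endpoints at ranks 2 and 48: θ*₍2₎ = 14.2, θ*₍48₎ = 20.0.
Basic interval reflects these around x̄:
  lower = 2 × 17.0 − 20.0 = 14.0
  upper = 2 × 17.0 − 14.2 = 19.8

(14.0, 19.8)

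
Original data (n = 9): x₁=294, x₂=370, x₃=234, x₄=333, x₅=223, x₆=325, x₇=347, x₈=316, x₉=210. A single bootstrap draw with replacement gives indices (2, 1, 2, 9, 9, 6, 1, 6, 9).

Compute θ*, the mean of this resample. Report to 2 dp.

Resample values: 370, 294, 370, 210, 210, 325, 294, 325, 210.
Mean = (370 + 294 + 370 + 210 + 210 + 325 + 294 + 325 + 210) / 9 = 2608.0 / 9 = 289.78

θ* = 289.78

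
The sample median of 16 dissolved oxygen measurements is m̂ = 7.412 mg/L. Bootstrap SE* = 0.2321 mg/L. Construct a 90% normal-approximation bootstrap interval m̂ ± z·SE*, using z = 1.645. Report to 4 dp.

Margin = 1.645 × 0.2321 = 0.38180
Interval: 7.412 ± 0.38180

(7.0302, 7.7938)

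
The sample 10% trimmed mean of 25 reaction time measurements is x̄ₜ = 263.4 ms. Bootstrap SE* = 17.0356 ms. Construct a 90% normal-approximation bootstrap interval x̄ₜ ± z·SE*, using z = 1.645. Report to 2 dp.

(235.38, 291.42)

Margin = 1.645 × 17.0356 = 28.024
Interval: 263.4 ± 28.024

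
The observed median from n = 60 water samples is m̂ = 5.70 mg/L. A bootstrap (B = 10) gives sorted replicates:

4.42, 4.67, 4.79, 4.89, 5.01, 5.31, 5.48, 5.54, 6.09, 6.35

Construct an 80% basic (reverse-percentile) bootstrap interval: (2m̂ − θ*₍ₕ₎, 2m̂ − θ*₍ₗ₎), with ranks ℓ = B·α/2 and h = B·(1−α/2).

Percentile endpoints at ranks 1 and 9: θ*₍1₎ = 4.42, θ*₍9₎ = 6.09.
Basic interval reflects these around m̂:
  lower = 2 × 5.70 − 6.09 = 5.31
  upper = 2 × 5.70 − 4.42 = 6.98

(5.31, 6.98)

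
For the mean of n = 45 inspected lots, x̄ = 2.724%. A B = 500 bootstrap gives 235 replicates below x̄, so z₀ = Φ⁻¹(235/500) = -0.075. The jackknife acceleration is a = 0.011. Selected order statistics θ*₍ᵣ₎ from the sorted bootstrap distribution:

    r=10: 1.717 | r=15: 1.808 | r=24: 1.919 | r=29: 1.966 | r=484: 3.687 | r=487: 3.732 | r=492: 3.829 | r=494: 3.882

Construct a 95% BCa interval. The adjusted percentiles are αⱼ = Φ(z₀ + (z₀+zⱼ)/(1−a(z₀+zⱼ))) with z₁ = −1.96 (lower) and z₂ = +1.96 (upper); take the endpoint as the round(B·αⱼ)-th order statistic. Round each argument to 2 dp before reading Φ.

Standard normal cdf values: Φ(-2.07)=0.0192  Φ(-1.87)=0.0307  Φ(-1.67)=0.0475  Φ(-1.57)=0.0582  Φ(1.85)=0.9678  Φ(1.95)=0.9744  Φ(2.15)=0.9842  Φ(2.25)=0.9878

Lower: z₀ + z₁ = -0.075 + (-1.960) = -2.035; 1 − a(z₀+z₁) = 1 − (0.011)(-2.035) = 1.0224; argument = -0.075 + (-2.035)/1.0224 = -2.0654 → -2.07.
α₁ = Φ(-2.07) = 0.0192; rank = round(500 × 0.0192) = 10; θ*₍10₎ = 1.717.
Upper: z₀ + z₂ = 1.885; 1 − a(z₀+z₂) = 0.9793; argument = 1.8499 → 1.85; α₂ = 0.9678; rank = 484; θ*₍484₎ = 3.687.

(1.717, 3.687)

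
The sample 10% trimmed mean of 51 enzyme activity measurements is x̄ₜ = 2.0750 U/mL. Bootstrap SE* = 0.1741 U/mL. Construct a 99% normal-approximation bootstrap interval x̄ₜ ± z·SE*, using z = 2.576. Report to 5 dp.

(1.62652, 2.52348)

Margin = 2.576 × 0.1741 = 0.448482
Interval: 2.0750 ± 0.448482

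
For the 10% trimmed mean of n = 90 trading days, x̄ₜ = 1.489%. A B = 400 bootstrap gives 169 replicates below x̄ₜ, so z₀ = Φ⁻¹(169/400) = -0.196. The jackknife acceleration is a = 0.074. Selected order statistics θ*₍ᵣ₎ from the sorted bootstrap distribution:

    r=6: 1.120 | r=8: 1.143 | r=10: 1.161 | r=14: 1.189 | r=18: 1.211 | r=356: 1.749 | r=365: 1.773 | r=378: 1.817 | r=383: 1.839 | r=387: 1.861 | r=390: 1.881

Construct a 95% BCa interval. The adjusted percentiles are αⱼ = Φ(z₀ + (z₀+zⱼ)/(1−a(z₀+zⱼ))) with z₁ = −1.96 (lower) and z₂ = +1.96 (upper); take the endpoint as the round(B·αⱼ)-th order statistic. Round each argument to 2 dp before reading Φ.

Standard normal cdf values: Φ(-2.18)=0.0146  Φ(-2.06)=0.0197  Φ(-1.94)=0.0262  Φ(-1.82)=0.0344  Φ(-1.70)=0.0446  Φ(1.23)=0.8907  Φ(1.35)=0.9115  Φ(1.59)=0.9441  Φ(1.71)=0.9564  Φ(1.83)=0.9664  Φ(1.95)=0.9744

Lower: z₀ + z₁ = -0.196 + (-1.960) = -2.156; 1 − a(z₀+z₁) = 1 − (0.074)(-2.156) = 1.1595; argument = -0.196 + (-2.156)/1.1595 = -2.0554 → -2.06.
α₁ = Φ(-2.06) = 0.0197; rank = round(400 × 0.0197) = 8; θ*₍8₎ = 1.143.
Upper: z₀ + z₂ = 1.764; 1 − a(z₀+z₂) = 0.8695; argument = 1.8328 → 1.83; α₂ = 0.9664; rank = 387; θ*₍387₎ = 1.861.

(1.143, 1.861)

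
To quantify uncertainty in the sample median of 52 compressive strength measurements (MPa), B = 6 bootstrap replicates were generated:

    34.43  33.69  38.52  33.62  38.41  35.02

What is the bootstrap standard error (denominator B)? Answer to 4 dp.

Bootstrap SE is the standard deviation of the 6 replicate medians.
Mean of replicates: (34.43 + 33.69 + 38.52 + 33.62 + 38.41 + 35.02) / 6 = 213.69000 / 6 = 35.61500
Sum of squared deviations: (−1.18500)² + (−1.92500)² + (+2.90500)² + (−1.99500)² + (+2.79500)² + (−0.59500)² = 25.69495
Variance = 25.69495 / 6 = 4.28249
SE* = √4.28249

SE* = 2.0694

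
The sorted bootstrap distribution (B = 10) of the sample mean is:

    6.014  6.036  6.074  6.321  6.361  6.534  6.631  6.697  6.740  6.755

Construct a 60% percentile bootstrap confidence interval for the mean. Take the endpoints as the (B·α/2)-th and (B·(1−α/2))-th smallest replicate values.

α = 0.40; lower rank = 10 × 0.200 = 2; upper rank = 10 × 0.800 = 8.
The 2nd smallest replicate is 6.036; the 8th is 6.697.

(6.036, 6.697)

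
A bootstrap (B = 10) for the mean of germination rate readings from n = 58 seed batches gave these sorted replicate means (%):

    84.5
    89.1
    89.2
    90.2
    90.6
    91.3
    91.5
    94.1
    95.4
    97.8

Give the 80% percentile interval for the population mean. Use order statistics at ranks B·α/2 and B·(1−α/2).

α = 0.20; lower rank = 10 × 0.100 = 1; upper rank = 10 × 0.900 = 9.
The 1st smallest replicate is 84.5; the 9th is 95.4.

(84.5, 95.4)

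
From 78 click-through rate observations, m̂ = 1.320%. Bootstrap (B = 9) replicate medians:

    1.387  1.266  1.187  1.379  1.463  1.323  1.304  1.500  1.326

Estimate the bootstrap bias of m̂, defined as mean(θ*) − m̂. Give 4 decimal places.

bias = +0.0283

mean(θ*) = (1.387 + 1.266 + 1.187 + 1.379 + 1.463 + 1.323 + 1.304 + 1.500 + 1.326) / 9 = 1.34833
bias = 1.34833 − 1.320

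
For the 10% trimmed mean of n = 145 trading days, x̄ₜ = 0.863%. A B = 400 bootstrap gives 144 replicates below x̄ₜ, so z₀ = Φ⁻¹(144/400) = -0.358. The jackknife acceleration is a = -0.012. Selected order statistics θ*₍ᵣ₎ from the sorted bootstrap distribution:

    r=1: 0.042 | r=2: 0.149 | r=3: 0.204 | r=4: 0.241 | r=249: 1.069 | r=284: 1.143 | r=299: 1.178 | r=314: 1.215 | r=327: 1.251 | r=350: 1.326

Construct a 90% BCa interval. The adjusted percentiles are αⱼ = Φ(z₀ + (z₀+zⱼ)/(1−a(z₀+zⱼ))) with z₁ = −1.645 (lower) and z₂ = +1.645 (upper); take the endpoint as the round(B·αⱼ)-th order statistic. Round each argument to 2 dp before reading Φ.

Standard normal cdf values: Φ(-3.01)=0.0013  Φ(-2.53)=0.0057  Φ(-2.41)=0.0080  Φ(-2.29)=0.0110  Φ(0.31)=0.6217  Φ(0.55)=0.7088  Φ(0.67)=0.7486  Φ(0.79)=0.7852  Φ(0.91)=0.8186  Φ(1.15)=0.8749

Lower: z₀ + z₁ = -0.358 + (-1.645) = -2.003; 1 − a(z₀+z₁) = 1 − (-0.012)(-2.003) = 0.9760; argument = -0.358 + (-2.003)/0.9760 = -2.4103 → -2.41.
α₁ = Φ(-2.41) = 0.0080; rank = round(400 × 0.0080) = 3; θ*₍3₎ = 0.204.
Upper: z₀ + z₂ = 1.287; 1 − a(z₀+z₂) = 1.0154; argument = 0.9094 → 0.91; α₂ = 0.8186; rank = 327; θ*₍327₎ = 1.251.

(0.204, 1.251)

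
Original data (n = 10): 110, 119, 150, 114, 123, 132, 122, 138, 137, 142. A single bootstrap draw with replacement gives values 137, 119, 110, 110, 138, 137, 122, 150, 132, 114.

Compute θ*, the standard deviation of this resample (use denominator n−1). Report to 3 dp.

Mean = 126.9000; sum of squared deviations = 1710.9000
s² = 1710.9000 / 9 = 190.1000
s = √190.1000 = 13.788

θ* = 13.788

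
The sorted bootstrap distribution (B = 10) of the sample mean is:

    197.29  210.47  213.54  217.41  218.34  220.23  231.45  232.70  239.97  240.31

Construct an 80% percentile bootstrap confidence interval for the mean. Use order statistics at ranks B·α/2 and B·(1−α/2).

(197.29, 239.97)

α = 0.20; lower rank = 10 × 0.100 = 1; upper rank = 10 × 0.900 = 9.
The 1st smallest replicate is 197.29; the 9th is 239.97.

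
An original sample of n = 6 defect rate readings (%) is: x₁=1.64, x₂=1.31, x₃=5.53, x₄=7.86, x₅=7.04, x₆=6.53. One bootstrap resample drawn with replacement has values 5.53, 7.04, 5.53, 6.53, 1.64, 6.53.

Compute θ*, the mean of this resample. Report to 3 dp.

Mean = (5.53 + 7.04 + 5.53 + 6.53 + 1.64 + 6.53) / 6 = 32.800 / 6 = 5.467

θ* = 5.467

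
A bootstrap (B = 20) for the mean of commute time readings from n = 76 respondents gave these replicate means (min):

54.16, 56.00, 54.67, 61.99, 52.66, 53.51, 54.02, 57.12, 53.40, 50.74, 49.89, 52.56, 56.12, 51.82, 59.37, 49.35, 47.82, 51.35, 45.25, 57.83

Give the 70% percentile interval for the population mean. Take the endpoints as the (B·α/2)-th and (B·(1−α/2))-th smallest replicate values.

(49.35, 57.12)

Sorted replicates: 45.25, 47.82, 49.35, 49.89, 50.74, 51.35, 51.82, 52.56, 52.66, 53.40, 53.51, 54.02, 54.16, 54.67, 56.00, 56.12, 57.12, 57.83, 59.37, 61.99
α = 0.30; lower rank = 20 × 0.150 = 3; upper rank = 20 × 0.850 = 17.
The 3rd smallest replicate is 49.35; the 17th is 57.12.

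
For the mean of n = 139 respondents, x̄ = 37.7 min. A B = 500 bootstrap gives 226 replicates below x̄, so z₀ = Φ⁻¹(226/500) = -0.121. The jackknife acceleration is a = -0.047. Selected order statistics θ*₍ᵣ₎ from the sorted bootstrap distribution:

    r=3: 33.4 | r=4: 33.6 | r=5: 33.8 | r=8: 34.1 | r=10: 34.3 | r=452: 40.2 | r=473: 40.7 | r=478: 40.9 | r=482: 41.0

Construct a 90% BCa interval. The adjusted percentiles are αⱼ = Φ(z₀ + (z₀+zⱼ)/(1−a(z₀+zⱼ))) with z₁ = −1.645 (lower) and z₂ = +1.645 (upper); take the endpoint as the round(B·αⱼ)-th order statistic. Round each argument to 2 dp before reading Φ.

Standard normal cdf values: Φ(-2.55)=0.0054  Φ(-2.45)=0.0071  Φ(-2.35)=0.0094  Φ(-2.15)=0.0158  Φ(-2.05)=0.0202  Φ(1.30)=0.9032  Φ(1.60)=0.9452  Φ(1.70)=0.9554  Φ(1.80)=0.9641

(34.3, 40.2)

Lower: z₀ + z₁ = -0.121 + (-1.645) = -1.766; 1 − a(z₀+z₁) = 1 − (-0.047)(-1.766) = 0.9170; argument = -0.121 + (-1.766)/0.9170 = -2.0468 → -2.05.
α₁ = Φ(-2.05) = 0.0202; rank = round(500 × 0.0202) = 10; θ*₍10₎ = 34.3.
Upper: z₀ + z₂ = 1.524; 1 − a(z₀+z₂) = 1.0716; argument = 1.3011 → 1.30; α₂ = 0.9032; rank = 452; θ*₍452₎ = 40.2.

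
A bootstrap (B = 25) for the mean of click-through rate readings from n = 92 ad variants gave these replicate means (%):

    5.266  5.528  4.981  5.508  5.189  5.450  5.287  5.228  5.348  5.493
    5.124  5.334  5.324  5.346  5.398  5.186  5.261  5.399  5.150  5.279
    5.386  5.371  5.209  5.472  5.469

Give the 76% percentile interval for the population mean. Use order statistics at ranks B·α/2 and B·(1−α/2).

(5.150, 5.472)

Sorted replicates: 4.981, 5.124, 5.150, 5.186, 5.189, 5.209, 5.228, 5.261, 5.266, 5.279, 5.287, 5.324, 5.334, 5.346, 5.348, 5.371, 5.386, 5.398, 5.399, 5.450, 5.469, 5.472, 5.493, 5.508, 5.528
α = 0.24; lower rank = 25 × 0.120 = 3; upper rank = 25 × 0.880 = 22.
The 3rd smallest replicate is 5.150; the 22nd is 5.472.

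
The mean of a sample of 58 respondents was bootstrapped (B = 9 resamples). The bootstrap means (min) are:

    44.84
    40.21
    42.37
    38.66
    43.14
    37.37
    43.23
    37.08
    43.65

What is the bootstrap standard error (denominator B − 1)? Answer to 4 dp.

Bootstrap SE is the standard deviation of the 9 replicate means.
Mean of replicates: (44.84 + 40.21 + 42.37 + 38.66 + 43.14 + 37.37 + 43.23 + 37.08 + 43.65) / 9 = 370.55000 / 9 = 41.17222
Sum of squared deviations: (+3.66778)² + (−0.96222)² + (+1.19778)² + (−2.51222)² + (+1.96778)² + (−3.80222)² + (+2.05778)² + (−4.09222)² + (+2.47778)² = 67.57356
Variance = 67.57356 / 8 = 8.44669
SE* = √8.44669

SE* = 2.9063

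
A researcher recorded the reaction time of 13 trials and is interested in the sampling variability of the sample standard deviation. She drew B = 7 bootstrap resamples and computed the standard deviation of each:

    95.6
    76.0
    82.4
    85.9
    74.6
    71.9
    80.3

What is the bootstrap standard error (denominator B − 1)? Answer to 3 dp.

Bootstrap SE is the standard deviation of the 7 replicate standard deviations.
Mean of replicates: (95.6 + 76.0 + 82.4 + 85.9 + 74.6 + 71.9 + 80.3) / 7 = 566.7000 / 7 = 80.9571
Sum of squared deviations: (+14.6429)² + (−4.9571)² + (+1.4429)² + (+4.9429)² + (−6.3571)² + (−9.0571)² + (−0.6571)² = 388.3771
Variance = 388.3771 / 6 = 64.7295
SE* = √64.7295

SE* = 8.045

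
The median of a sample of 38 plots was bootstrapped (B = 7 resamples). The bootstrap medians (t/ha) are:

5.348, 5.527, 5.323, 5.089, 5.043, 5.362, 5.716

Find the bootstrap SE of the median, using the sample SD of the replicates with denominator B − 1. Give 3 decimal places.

SE* = 0.234

Bootstrap SE is the standard deviation of the 7 replicate medians.
Mean of replicates: (5.348 + 5.527 + 5.323 + 5.089 + 5.043 + 5.362 + 5.716) / 7 = 37.4080 / 7 = 5.3440
Sum of squared deviations: (+0.0040)² + (+0.1830)² + (−0.0210)² + (−0.2550)² + (−0.3010)² + (+0.0180)² + (+0.3720)² = 0.3283
Variance = 0.3283 / 6 = 0.0547
SE* = √0.0547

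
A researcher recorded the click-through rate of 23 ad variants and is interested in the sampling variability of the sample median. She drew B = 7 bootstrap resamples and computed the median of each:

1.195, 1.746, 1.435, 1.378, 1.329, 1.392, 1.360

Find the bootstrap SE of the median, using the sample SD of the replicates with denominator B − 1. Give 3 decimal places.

Bootstrap SE is the standard deviation of the 7 replicate medians.
Mean of replicates: (1.195 + 1.746 + 1.435 + 1.378 + 1.329 + 1.392 + 1.360) / 7 = 9.8350 / 7 = 1.4050
Sum of squared deviations: (−0.2100)² + (+0.3410)² + (+0.0300)² + (−0.0270)² + (−0.0760)² + (−0.0130)² + (−0.0450)² = 0.1700
Variance = 0.1700 / 6 = 0.0283
SE* = √0.0283

SE* = 0.168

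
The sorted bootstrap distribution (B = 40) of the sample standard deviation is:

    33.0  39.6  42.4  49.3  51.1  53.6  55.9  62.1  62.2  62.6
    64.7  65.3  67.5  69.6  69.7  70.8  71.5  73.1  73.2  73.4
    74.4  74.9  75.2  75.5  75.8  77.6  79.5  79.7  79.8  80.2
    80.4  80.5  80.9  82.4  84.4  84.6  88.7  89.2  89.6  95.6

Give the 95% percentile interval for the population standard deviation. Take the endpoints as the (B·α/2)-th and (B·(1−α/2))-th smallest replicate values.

α = 0.05; lower rank = 40 × 0.025 = 1; upper rank = 40 × 0.975 = 39.
The 1st smallest replicate is 33.0; the 39th is 89.6.

(33.0, 89.6)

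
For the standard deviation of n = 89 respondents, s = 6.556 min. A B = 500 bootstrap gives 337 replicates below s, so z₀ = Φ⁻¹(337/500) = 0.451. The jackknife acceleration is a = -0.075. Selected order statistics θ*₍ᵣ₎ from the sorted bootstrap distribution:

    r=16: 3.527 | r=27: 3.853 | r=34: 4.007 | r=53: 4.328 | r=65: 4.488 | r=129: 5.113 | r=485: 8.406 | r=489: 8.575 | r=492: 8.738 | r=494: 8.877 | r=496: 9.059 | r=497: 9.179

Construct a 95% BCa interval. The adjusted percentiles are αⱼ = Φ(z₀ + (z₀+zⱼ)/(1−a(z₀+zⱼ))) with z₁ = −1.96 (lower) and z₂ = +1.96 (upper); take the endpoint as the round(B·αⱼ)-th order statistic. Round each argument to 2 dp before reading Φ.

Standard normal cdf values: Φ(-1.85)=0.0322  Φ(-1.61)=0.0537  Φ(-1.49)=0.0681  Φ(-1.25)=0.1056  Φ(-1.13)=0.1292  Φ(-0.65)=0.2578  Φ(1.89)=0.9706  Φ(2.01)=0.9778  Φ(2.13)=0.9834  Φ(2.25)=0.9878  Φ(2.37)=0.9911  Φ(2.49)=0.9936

(4.328, 9.179)

Lower: z₀ + z₁ = 0.451 + (-1.960) = -1.509; 1 − a(z₀+z₁) = 1 − (-0.075)(-1.509) = 0.8868; argument = 0.451 + (-1.509)/0.8868 = -1.2506 → -1.25.
α₁ = Φ(-1.25) = 0.1056; rank = round(500 × 0.1056) = 53; θ*₍53₎ = 4.328.
Upper: z₀ + z₂ = 2.411; 1 − a(z₀+z₂) = 1.1808; argument = 2.4928 → 2.49; α₂ = 0.9936; rank = 497; θ*₍497₎ = 9.179.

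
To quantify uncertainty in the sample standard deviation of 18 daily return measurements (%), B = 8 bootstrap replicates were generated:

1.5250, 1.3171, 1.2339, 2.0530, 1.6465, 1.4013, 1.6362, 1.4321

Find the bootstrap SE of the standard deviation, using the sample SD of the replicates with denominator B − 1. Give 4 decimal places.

SE* = 0.2557

Bootstrap SE is the standard deviation of the 8 replicate standard deviations.
Mean of replicates: (1.5250 + 1.3171 + 1.2339 + 2.0530 + 1.6465 + 1.4013 + 1.6362 + 1.4321) / 8 = 12.24510 / 8 = 1.53064
Sum of squared deviations: (−0.00564)² + (−0.21354)² + (−0.29674)² + (+0.52236)² + (+0.11586)² + (−0.12934)² + (+0.10556)² + (−0.09854)² = 0.45755
Variance = 0.45755 / 7 = 0.06536
SE* = √0.06536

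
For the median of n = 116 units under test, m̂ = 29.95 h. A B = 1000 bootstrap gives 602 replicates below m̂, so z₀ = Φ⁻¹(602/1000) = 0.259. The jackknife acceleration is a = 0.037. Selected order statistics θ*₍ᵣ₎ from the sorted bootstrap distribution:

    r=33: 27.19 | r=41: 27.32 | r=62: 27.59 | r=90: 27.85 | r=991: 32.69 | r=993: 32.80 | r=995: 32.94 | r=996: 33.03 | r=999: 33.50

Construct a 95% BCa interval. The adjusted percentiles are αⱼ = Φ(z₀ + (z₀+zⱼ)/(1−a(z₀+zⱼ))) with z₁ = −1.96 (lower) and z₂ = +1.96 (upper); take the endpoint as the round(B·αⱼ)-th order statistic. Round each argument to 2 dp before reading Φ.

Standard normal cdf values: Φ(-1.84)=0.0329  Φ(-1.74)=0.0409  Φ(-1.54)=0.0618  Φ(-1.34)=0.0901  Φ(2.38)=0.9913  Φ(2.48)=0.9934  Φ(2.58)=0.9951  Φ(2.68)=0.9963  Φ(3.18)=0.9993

Lower: z₀ + z₁ = 0.259 + (-1.960) = -1.701; 1 − a(z₀+z₁) = 1 − (0.037)(-1.701) = 1.0629; argument = 0.259 + (-1.701)/1.0629 = -1.3413 → -1.34.
α₁ = Φ(-1.34) = 0.0901; rank = round(1000 × 0.0901) = 90; θ*₍90₎ = 27.85.
Upper: z₀ + z₂ = 2.219; 1 − a(z₀+z₂) = 0.9179; argument = 2.6765 → 2.68; α₂ = 0.9963; rank = 996; θ*₍996₎ = 33.03.

(27.85, 33.03)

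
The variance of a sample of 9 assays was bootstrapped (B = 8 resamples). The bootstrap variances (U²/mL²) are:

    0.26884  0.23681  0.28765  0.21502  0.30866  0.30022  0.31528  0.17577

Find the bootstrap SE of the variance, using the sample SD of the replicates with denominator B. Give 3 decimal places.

SE* = 0.047

Bootstrap SE is the standard deviation of the 8 replicate variances.
Mean of replicates: (0.26884 + 0.23681 + 0.28765 + 0.21502 + 0.30866 + 0.30022 + 0.31528 + 0.17577) / 8 = 2.108250 / 8 = 0.263531
Sum of squared deviations: (+0.005309)² + (−0.026721)² + (+0.024119)² + (−0.048511)² + (+0.045129)² + (+0.036689)² + (+0.051749)² + (−0.087761)² = 0.017440
Variance = 0.017440 / 8 = 0.002180
SE* = √0.002180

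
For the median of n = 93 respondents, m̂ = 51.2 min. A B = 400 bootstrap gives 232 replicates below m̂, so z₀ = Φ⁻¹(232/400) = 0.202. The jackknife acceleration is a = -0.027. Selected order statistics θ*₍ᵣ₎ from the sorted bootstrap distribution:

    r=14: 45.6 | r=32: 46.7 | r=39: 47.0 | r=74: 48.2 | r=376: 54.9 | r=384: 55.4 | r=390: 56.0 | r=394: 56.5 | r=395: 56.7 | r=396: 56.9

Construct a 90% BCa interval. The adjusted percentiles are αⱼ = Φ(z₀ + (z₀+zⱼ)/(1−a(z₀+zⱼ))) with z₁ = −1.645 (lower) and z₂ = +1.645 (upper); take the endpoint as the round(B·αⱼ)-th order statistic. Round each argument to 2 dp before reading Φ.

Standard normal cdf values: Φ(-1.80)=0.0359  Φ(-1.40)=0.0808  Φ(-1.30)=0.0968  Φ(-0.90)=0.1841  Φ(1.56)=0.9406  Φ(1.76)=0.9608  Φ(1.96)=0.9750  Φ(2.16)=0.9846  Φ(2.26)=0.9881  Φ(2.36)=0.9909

(47.0, 56.0)

Lower: z₀ + z₁ = 0.202 + (-1.645) = -1.443; 1 − a(z₀+z₁) = 1 − (-0.027)(-1.443) = 0.9610; argument = 0.202 + (-1.443)/0.9610 = -1.2995 → -1.30.
α₁ = Φ(-1.30) = 0.0968; rank = round(400 × 0.0968) = 39; θ*₍39₎ = 47.0.
Upper: z₀ + z₂ = 1.847; 1 − a(z₀+z₂) = 1.0499; argument = 1.9613 → 1.96; α₂ = 0.9750; rank = 390; θ*₍390₎ = 56.0.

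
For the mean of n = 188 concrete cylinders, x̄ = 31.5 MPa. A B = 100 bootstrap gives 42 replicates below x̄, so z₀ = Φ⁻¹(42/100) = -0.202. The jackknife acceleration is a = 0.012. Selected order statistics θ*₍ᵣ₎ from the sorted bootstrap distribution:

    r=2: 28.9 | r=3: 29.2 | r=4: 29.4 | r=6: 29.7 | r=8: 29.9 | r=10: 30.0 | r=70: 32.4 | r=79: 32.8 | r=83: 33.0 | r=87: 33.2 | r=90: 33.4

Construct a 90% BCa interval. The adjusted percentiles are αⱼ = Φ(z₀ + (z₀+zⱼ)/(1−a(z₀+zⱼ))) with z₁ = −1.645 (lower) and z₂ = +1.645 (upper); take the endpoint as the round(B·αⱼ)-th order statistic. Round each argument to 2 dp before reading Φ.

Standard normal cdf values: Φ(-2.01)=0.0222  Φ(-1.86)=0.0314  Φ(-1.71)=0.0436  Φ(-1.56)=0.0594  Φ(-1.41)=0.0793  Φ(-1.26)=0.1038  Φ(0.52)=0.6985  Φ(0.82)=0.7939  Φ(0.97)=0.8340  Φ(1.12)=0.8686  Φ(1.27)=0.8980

Lower: z₀ + z₁ = -0.202 + (-1.645) = -1.847; 1 − a(z₀+z₁) = 1 − (0.012)(-1.847) = 1.0222; argument = -0.202 + (-1.847)/1.0222 = -2.0090 → -2.01.
α₁ = Φ(-2.01) = 0.0222; rank = round(100 × 0.0222) = 2; θ*₍2₎ = 28.9.
Upper: z₀ + z₂ = 1.443; 1 − a(z₀+z₂) = 0.9827; argument = 1.2664 → 1.27; α₂ = 0.8980; rank = 90; θ*₍90₎ = 33.4.

(28.9, 33.4)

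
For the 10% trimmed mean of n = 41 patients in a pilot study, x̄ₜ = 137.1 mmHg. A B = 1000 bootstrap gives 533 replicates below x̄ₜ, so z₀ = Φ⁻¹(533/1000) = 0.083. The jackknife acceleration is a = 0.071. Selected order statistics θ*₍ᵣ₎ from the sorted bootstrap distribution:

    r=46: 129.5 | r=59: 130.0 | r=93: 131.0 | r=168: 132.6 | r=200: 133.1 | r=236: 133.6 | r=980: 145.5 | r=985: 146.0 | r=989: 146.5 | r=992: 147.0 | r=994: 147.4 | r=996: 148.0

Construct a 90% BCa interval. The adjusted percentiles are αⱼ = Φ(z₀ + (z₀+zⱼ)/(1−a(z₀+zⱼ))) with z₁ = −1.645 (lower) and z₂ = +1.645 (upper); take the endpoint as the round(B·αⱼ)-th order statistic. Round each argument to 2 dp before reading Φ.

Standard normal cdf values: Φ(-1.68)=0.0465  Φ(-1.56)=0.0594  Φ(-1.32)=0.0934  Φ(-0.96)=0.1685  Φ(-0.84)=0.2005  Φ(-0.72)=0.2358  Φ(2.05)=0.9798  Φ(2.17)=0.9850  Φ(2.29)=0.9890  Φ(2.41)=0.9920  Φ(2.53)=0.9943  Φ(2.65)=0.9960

(131.0, 145.5)

Lower: z₀ + z₁ = 0.083 + (-1.645) = -1.562; 1 − a(z₀+z₁) = 1 − (0.071)(-1.562) = 1.1109; argument = 0.083 + (-1.562)/1.1109 = -1.3231 → -1.32.
α₁ = Φ(-1.32) = 0.0934; rank = round(1000 × 0.0934) = 93; θ*₍93₎ = 131.0.
Upper: z₀ + z₂ = 1.728; 1 − a(z₀+z₂) = 0.8773; argument = 2.0527 → 2.05; α₂ = 0.9798; rank = 980; θ*₍980₎ = 145.5.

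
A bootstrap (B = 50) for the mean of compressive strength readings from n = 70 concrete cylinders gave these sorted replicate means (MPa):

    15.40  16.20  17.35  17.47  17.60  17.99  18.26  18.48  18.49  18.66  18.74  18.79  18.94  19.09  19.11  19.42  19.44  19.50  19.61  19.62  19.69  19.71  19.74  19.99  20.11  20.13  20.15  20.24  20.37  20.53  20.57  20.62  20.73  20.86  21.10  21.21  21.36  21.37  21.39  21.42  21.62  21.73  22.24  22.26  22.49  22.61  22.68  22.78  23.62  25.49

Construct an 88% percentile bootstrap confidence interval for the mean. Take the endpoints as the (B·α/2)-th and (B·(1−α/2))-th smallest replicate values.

α = 0.12; lower rank = 50 × 0.060 = 3; upper rank = 50 × 0.940 = 47.
The 3rd smallest replicate is 17.35; the 47th is 22.68.

(17.35, 22.68)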